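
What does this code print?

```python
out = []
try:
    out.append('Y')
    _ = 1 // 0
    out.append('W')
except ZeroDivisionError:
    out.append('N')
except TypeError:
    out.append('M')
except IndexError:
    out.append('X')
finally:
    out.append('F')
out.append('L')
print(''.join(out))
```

Execution trace: 'Y' (try body) → 'N' (except ZeroDivisionError) → 'F' (finally) → 'L' (after the try/except). Output: YNFL

Answer: YNFL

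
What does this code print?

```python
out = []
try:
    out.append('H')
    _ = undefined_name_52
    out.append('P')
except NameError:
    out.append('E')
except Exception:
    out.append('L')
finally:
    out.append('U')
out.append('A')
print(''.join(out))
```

Execution trace: 'H' (try body) → 'E' (except NameError) → 'U' (finally) → 'A' (after the try/except). Output: HEUA

Answer: HEUA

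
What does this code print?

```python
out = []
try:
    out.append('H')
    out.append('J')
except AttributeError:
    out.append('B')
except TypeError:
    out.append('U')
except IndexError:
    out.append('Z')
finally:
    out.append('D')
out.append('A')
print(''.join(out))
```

Execution trace: 'H' (try body) → 'J' (try body, no exception) → 'D' (finally) → 'A' (after the try/except). Output: HJDA

Answer: HJDA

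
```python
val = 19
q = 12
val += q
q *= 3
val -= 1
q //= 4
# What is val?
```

Trace:
`val = 19` → val = 19
`q = 12` → q = 12
`val += q` → val = 31
`q *= 3` → q = 36
`val -= 1` → val = 30
`q //= 4` → q = 9
So val = 30

Answer: 30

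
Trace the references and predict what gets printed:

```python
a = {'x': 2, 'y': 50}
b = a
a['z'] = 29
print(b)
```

Key concept: dict aliasing.
Step by step:
`a = {'x': 2, 'y': 50}` → a = {'x': 2, 'y': 50}
`b = a` → b = {'x': 2, 'y': 50} (same object as a)
`a['z'] = 29` → a = {'x': 2, 'y': 50, 'z': 29} (same object as b); b = {'x': 2, 'y': 50, 'z': 29} (same object as a)
`print(b)` → prints {'x': 2, 'y': 50, 'z': 29}

Answer: {'x': 2, 'y': 50, 'z': 29}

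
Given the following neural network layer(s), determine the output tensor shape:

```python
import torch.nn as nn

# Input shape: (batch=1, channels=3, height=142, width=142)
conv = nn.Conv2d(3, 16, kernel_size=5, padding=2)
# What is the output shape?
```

Input: (1, 3, 142, 142) -> Output: (1, 16, 142, 142)

Answer: (1, 16, 142, 142)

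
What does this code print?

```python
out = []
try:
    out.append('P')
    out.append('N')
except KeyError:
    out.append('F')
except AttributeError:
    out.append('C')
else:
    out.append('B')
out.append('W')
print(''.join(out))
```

Execution trace: 'P' (try body) → 'N' (try body, no exception) → 'B' (else) → 'W' (after the try/except). Output: PNBW

Answer: PNBW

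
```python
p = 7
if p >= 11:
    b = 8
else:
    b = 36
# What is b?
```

Trace:
`p = 7` → p = 7
`if p >= 11: ...` → p >= 11 is False, take else branch → b = 36
So b = 36

Answer: 36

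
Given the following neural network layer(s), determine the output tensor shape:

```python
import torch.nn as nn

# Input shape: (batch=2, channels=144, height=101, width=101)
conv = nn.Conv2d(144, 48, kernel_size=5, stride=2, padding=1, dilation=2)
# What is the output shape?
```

Input: (2, 144, 101, 101) -> Output: (2, 48, 48, 48)

Answer: (2, 48, 48, 48)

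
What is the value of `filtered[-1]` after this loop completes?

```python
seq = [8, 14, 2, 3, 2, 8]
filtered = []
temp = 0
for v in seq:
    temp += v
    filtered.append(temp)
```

Cumulative sum ends at 37
`filtered` takes the values: [] → [8] → [8, 22] → [8, 22, 24] → [8, 22, 24, 27] → [8, 22, 24, 27, 29] → [8, 22, 24, 27, 29, 37]
So `filtered[-1]` = 37

Answer: 37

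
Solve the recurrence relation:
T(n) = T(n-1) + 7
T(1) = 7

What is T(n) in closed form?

Unrolling: T(n) = T(1) + 7·(n-1) = 7 + 7(n-1) = 7n.

Answer: T(n) = 7n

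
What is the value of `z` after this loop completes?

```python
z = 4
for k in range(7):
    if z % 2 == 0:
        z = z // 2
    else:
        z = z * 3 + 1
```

Collatz-style transformation from 4
`z` takes the values: 4 → 2 → 1 → 4 → 2 → 1 → 4 → 2

Answer: 2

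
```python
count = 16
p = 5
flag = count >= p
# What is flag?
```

Trace:
`count = 16` → count = 16
`p = 5` → p = 5
`flag = count >= p` → flag = True
So flag = True

Answer: True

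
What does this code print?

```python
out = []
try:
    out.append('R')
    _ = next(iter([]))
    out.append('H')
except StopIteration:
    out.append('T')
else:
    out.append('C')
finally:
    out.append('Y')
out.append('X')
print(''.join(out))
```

Execution trace: 'R' (try body) → 'T' (except StopIteration) → 'Y' (finally) → 'X' (after the try/except). Output: RTYX

Answer: RTYX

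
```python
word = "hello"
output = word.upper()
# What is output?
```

Trace:
`word = "hello"` → word = 'hello'
`output = word.upper()` → output = 'HELLO'
So output = 'HELLO'

Answer: 'HELLO'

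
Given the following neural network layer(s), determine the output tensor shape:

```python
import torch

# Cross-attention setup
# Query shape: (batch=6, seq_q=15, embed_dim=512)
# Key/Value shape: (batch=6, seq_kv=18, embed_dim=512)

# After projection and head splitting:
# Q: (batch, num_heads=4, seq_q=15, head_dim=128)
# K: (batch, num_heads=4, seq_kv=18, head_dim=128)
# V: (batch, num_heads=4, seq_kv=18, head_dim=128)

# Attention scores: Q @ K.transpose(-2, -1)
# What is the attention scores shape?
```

Input: (6, 15, 512) -> Output: (6, 4, 15, 18)

Answer: (6, 4, 15, 18)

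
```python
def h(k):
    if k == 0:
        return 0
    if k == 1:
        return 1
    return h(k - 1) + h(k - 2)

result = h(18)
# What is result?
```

Build up from base cases: h(0)=0, h(1)=1, h(2)=1, h(3)=2, h(4)=3, h(5)=5, h(6)=8, ..., h(18)=2584

Answer: 2584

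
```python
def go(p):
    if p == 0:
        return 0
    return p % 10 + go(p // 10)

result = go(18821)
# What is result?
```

Sum of digits of 18821: 1 + 2 + 8 + 8 + 1 = 20

Answer: 20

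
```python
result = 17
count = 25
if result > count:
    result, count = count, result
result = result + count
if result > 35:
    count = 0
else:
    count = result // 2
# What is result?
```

Trace:
`result = 17` → result = 17
`count = 25` → count = 25
`if result > count: ...` → result > count is False → no variable changes
`result = result + count` → result = 42
`if result > 35: ...` → result > 35 is True → count = 0
So result = 42

Answer: 42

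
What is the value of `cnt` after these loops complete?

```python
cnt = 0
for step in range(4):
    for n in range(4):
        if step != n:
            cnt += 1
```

4² - 4 (exclude diagonal)
`cnt` takes the values: 0 → 1 → 2 → 3 → 4 → 5 → 6 → 7 → 8 → 9 → 10 → 11 → 12

Answer: 12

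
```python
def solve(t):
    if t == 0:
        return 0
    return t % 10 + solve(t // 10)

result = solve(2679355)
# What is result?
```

Sum of digits of 2679355: 5 + 5 + 3 + 9 + 7 + 6 + 2 = 37

Answer: 37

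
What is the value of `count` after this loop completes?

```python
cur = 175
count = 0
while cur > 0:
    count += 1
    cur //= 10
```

Count digits by repeated division by 10
`count` takes the values: 0 → 1 → 2 → 3

Answer: 3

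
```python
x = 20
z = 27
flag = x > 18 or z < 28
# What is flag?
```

Trace:
`x = 20` → x = 20
`z = 27` → z = 27
`flag = x > 18 or z < 28` → flag = True
So flag = True

Answer: True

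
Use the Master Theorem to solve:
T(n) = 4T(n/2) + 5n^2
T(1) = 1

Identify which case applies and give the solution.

a=4, b=2, f(n)=5n^2. log_2(4) = 2. Since c=2 = 2, Case 2 applies: T(n) = Θ(n^log_b(a) · log n) = O(n^2 log n).

Answer: O(n^2 log n) - Case 2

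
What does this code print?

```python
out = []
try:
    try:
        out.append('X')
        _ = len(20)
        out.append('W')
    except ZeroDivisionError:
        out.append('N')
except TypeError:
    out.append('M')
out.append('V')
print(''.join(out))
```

Execution trace: 'X' (try body) → 'M' (outer except TypeError) → 'V' (after the try/except). Output: XMV

Answer: XMV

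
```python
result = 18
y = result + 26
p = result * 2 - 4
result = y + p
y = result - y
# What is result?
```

Trace:
`result = 18` → result = 18
`y = result + 26` → y = 44
`p = result * 2 - 4` → p = 32
`result = y + p` → result = 76
`y = result - y` → y = 32
So result = 76

Answer: 76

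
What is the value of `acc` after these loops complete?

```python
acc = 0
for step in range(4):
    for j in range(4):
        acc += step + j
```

Sum of all step+j for step,j in 4x4
`acc` takes the values: 0 → 1 → 3 → 6 → 7 → 9 → 12 → 16 → 18 → 21 → 25 → 30 → 33 → 37 → 42 → 48

Answer: 48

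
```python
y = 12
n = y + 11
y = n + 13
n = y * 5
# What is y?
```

Trace:
`y = 12` → y = 12
`n = y + 11` → n = 23
`y = n + 13` → y = 36
`n = y * 5` → n = 180
So y = 36

Answer: 36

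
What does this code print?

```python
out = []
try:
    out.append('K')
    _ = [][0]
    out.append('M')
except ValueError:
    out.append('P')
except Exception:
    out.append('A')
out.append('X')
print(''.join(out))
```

Execution trace: 'K' (try body) → 'A' (except Exception) → 'X' (after the try/except). Output: KAX

Answer: KAX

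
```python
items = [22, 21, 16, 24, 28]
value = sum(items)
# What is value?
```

Trace:
`items = [22, 21, 16, 24, 28]` → items = [22, 21, 16, 24, 28]
`value = sum(items)` → value = 111
So value = 111

Answer: 111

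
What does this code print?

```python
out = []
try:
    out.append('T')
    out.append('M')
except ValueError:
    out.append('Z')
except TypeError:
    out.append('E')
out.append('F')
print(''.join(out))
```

Execution trace: 'T' (try body) → 'M' (try body, no exception) → 'F' (after the try/except). Output: TMF

Answer: TMF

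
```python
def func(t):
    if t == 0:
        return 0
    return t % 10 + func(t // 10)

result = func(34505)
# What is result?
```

Sum of digits of 34505: 5 + 0 + 5 + 4 + 3 = 17

Answer: 17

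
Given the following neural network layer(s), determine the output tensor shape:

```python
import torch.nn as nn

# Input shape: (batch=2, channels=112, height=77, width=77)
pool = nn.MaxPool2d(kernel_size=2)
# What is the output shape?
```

Input: (2, 112, 77, 77) -> Output: (2, 112, 38, 38)

Answer: (2, 112, 38, 38)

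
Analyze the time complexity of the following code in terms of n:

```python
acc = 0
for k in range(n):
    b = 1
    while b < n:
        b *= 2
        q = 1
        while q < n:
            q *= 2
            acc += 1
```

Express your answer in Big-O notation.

Each loop level contributes: n × log n × log n. Multiplying the contributions gives O(n log² n).

Answer: O(n log² n)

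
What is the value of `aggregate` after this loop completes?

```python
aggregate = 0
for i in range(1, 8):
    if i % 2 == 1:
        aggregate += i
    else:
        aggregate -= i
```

Add odd, subtract even
`aggregate` takes the values: 0 → 1 → -1 → 2 → -2 → 3 → -3 → 4

Answer: 4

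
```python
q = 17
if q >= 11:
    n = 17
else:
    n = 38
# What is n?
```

Trace:
`q = 17` → q = 17
`if q >= 11: ...` → q >= 11 is True → n = 17
So n = 17

Answer: 17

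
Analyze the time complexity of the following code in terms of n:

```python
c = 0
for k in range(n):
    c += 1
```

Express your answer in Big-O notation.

Each loop level contributes: n. Multiplying the contributions gives O(n).

Answer: O(n)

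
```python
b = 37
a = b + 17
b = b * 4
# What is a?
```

Trace:
`b = 37` → b = 37
`a = b + 17` → a = 54
`b = b * 4` → b = 148
So a = 54

Answer: 54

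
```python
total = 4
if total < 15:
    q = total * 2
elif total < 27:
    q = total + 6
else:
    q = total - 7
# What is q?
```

Trace:
`total = 4` → total = 4
`if total < 15: ...` → total < 15 is True → q = 8
So q = 8

Answer: 8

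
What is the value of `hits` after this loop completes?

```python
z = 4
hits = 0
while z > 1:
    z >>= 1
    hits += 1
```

Count right shifts until 1
`hits` takes the values: 0 → 1 → 2

Answer: 2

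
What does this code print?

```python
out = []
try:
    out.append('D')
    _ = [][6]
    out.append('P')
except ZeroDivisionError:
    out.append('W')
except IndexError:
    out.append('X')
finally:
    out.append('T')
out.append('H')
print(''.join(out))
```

Execution trace: 'D' (try body) → 'X' (except IndexError) → 'T' (finally) → 'H' (after the try/except). Output: DXTH

Answer: DXTH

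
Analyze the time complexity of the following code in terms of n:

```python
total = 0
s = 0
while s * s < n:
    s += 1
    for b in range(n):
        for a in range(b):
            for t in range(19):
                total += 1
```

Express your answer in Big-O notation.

Each loop level contributes: √n × n × n × 1. Multiplying the contributions gives O(n^2√n).

Answer: O(n^2√n)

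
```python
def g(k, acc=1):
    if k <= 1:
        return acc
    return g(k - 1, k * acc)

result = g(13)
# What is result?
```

Accumulator trace (n, acc): (13, 1) -> (12, 13) -> (11, 156) -> (10, 1716) -> (9, 17160) -> (8, 154440) -> (7, 1235520) -> (6, 8648640) -> (5, 51891840) -> (4, 259459200) -> (3, 1037836800) -> (2, 3113510400) -> (1, 6227020800) -> return 6227020800

Answer: 6227020800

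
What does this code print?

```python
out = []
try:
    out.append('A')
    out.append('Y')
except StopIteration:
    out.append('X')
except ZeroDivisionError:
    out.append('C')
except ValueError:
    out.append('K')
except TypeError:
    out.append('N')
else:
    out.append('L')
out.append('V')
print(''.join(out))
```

Execution trace: 'A' (try body) → 'Y' (try body, no exception) → 'L' (else) → 'V' (after the try/except). Output: AYLV

Answer: AYLV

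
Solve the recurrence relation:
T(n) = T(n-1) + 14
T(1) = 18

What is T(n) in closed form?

Unrolling: T(n) = T(1) + 14·(n-1) = 18 + 14(n-1) = 14n + 4.

Answer: T(n) = 14n + 4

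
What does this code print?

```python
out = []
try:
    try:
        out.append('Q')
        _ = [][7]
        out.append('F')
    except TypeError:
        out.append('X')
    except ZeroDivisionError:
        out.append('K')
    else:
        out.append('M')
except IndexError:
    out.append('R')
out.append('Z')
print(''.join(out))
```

Execution trace: 'Q' (try body) → 'R' (outer except IndexError) → 'Z' (after the try/except). Output: QRZ

Answer: QRZ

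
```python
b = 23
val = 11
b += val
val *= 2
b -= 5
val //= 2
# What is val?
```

Trace:
`b = 23` → b = 23
`val = 11` → val = 11
`b += val` → b = 34
`val *= 2` → val = 22
`b -= 5` → b = 29
`val //= 2` → val = 11
So val = 11

Answer: 11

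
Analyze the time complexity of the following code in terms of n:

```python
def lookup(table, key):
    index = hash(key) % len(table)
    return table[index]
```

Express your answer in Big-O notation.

This is Hash table lookup (average case). Time complexity: O(1).

Answer: O(1)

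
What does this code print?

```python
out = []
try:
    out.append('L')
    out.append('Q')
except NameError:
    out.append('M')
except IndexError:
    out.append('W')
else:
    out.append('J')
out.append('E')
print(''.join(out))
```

Execution trace: 'L' (try body) → 'Q' (try body, no exception) → 'J' (else) → 'E' (after the try/except). Output: LQJE

Answer: LQJE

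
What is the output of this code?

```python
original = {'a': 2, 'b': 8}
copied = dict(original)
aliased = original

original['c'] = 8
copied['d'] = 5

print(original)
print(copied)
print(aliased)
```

Key concept: dict() creates copy, assignment creates alias.
Step by step:
`original = {'a': 2, 'b': 8}` → original = {'a': 2, 'b': 8}
`copied = dict(original)` → copied = {'a': 2, 'b': 8}
`aliased = original` → aliased = {'a': 2, 'b': 8} (same object as original)
`original['c'] = 8` → original = {'a': 2, 'b': 8, 'c': 8} (same object as aliased); aliased = {'a': 2, 'b': 8, 'c': 8} (same object as original)
`copied['d'] = 5` → copied = {'a': 2, 'b': 8, 'd': 5}
`print(original)` → prints {'a': 2, 'b': 8, 'c': 8}
`print(copied)` → prints {'a': 2, 'b': 8, 'd': 5}
`print(aliased)` → prints {'a': 2, 'b': 8, 'c': 8}

Answer:
{'a': 2, 'b': 8, 'c': 8}
{'a': 2, 'b': 8, 'd': 5}
{'a': 2, 'b': 8, 'c': 8}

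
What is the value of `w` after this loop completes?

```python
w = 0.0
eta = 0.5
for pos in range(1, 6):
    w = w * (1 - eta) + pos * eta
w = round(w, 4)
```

Moving average with lr=0.5
`w` takes the values: 0.0 → 0.5 → 1.25 → 2.125 → 3.0625 → 4.03125 → 4.0312

Answer: 4.0312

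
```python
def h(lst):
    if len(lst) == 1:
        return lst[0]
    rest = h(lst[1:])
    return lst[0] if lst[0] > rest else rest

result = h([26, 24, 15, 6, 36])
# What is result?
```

Recursive max over [26, 24, 15, 6, 36] = 36

Answer: 36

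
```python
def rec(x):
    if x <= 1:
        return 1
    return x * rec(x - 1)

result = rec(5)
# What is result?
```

rec(5) = 5 * 4 * 3 * 2 * 1 = 120

Answer: 120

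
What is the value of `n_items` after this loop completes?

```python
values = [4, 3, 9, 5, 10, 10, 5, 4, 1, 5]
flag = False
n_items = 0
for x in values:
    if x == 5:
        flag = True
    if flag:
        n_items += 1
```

Count elements after first 5 in [4, 3, 9, 5, 10, 10, 5, 4, 1, 5]
`n_items` takes the values: 0 → 1 → 2 → 3 → 4 → 5 → 6 → 7

Answer: 7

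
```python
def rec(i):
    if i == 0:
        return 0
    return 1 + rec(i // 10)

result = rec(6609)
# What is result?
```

Count of digits of 6609: 4

Answer: 4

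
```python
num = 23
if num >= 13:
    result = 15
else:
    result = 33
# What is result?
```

Trace:
`num = 23` → num = 23
`if num >= 13: ...` → num >= 13 is True → result = 15
So result = 15

Answer: 15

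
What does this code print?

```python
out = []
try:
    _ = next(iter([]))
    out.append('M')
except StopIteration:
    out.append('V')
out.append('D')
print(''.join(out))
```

Execution trace: 'V' (except StopIteration) → 'D' (after the try/except). Output: VD

Answer: VD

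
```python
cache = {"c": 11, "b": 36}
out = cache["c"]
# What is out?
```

Trace:
`cache = {"c": 11, "b": 36}` → cache = {'c': 11, 'b': 36}
`out = cache["c"]` → out = 11
So out = 11

Answer: 11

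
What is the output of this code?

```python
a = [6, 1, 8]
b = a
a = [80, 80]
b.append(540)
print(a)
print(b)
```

Key concept: rebinding vs mutation: a is rebound to a new list, b still points at the original.
Step by step:
`a = [6, 1, 8]` → a = [6, 1, 8]
`b = a` → b = [6, 1, 8] (same object as a)
`a = [80, 80]` → a = [80, 80]
`b.append(540)` → b = [6, 1, 8, 540]
`print(a)` → prints [80, 80]
`print(b)` → prints [6, 1, 8, 540]

Answer:
[80, 80]
[6, 1, 8, 540]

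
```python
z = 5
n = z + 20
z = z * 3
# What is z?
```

Trace:
`z = 5` → z = 5
`n = z + 20` → n = 25
`z = z * 3` → z = 15
So z = 15

Answer: 15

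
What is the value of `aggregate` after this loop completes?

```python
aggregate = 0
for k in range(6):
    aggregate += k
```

Sum of 0 to 5 = 15
`aggregate` takes the values: 0 → 1 → 3 → 6 → 10 → 15

Answer: 15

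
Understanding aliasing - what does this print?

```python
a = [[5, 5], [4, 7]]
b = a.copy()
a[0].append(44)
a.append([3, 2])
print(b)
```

Key concept: shallow copy with nested lists.
Step by step:
`a = [[5, 5], [4, 7]]` → a = [[5, 5], [4, 7]]
`b = a.copy()` → b = [[5, 5], [4, 7]]
`a[0].append(44)` → a = [[5, 5, 44], [4, 7]]; b = [[5, 5, 44], [4, 7]]
`a.append([3, 2])` → a = [[5, 5, 44], [4, 7], [3, 2]]
`print(b)` → prints [[5, 5, 44], [4, 7]]

Answer: [[5, 5, 44], [4, 7]]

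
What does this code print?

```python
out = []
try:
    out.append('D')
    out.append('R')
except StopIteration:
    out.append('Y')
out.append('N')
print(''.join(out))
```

Execution trace: 'D' (try body) → 'R' (try body, no exception) → 'N' (after the try/except). Output: DRN

Answer: DRN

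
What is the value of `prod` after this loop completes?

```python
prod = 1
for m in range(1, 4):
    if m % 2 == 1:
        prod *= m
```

Product of odd numbers 1 to 3
`prod` takes the values: 1 → 3

Answer: 3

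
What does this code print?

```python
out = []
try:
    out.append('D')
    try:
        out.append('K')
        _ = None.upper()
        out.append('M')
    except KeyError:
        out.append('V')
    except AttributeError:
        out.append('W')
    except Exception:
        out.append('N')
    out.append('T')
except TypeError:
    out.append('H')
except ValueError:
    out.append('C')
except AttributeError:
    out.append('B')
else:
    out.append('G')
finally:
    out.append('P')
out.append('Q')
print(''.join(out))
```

Execution trace: 'D' (try body) → 'K' (inner try body) → 'W' (inner except AttributeError) → 'T' (try body, no exception) → 'G' (else) → 'P' (finally) → 'Q' (after the try/except). Output: DKWTGPQ

Answer: DKWTGPQ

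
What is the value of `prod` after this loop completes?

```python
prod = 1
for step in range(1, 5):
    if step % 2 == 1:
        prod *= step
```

Product of odd numbers 1 to 4
`prod` takes the values: 1 → 3

Answer: 3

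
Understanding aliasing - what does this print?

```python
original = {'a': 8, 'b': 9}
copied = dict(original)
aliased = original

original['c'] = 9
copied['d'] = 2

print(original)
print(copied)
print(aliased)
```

Key concept: dict() creates copy, assignment creates alias.
Step by step:
`original = {'a': 8, 'b': 9}` → original = {'a': 8, 'b': 9}
`copied = dict(original)` → copied = {'a': 8, 'b': 9}
`aliased = original` → aliased = {'a': 8, 'b': 9} (same object as original)
`original['c'] = 9` → original = {'a': 8, 'b': 9, 'c': 9} (same object as aliased); aliased = {'a': 8, 'b': 9, 'c': 9} (same object as original)
`copied['d'] = 2` → copied = {'a': 8, 'b': 9, 'd': 2}
`print(original)` → prints {'a': 8, 'b': 9, 'c': 9}
`print(copied)` → prints {'a': 8, 'b': 9, 'd': 2}
`print(aliased)` → prints {'a': 8, 'b': 9, 'c': 9}

Answer:
{'a': 8, 'b': 9, 'c': 9}
{'a': 8, 'b': 9, 'd': 2}
{'a': 8, 'b': 9, 'c': 9}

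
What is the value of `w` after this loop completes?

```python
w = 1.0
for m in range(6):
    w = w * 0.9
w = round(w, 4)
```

Exponential decay: 1.0 * 0.9^6
`w` takes the values: 1.0 → 0.9 → 0.81 → 0.729 → 0.6561 → 0.59049 → 0.531441 → 0.5314

Answer: 0.5314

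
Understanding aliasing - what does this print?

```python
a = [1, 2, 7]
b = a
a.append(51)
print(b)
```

Key concept: basic list aliasing.
Step by step:
`a = [1, 2, 7]` → a = [1, 2, 7]
`b = a` → b = [1, 2, 7] (same object as a)
`a.append(51)` → a = [1, 2, 7, 51] (same object as b); b = [1, 2, 7, 51] (same object as a)
`print(b)` → prints [1, 2, 7, 51]

Answer: [1, 2, 7, 51]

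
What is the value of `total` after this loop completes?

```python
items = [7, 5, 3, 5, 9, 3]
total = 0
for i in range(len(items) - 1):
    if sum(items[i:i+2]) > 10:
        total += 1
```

Count windows with sum > 10
`total` takes the values: 0 → 1 → 2 → 3

Answer: 3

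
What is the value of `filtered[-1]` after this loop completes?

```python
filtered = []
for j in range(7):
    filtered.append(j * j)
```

Last element of squares 0 to 6
`filtered` takes the values: [] → [0] → [0, 1] → [0, 1, 4] → [0, 1, 4, 9] → [0, 1, 4, 9, 16] → [0, 1, 4, 9, 16, 25] → [0, 1, 4, 9, 16, 25, 36]
So `filtered[-1]` = 36

Answer: 36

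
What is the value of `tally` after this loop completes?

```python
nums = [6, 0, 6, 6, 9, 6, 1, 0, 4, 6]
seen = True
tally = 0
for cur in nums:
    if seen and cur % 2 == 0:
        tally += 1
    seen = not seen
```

Count even values at even positions
`tally` takes the values: 0 → 1 → 2 → 3

Answer: 3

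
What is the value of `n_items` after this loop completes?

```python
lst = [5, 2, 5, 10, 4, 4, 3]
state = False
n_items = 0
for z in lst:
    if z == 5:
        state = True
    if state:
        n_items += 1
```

Count elements after first 5 in [5, 2, 5, 10, 4, 4, 3]
`n_items` takes the values: 0 → 1 → 2 → 3 → 4 → 5 → 6 → 7

Answer: 7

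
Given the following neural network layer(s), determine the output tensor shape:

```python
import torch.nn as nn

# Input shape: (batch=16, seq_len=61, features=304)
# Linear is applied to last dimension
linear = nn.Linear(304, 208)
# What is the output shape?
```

Input: (16, 61, 304) -> Output: (16, 61, 208)

Answer: (16, 61, 208)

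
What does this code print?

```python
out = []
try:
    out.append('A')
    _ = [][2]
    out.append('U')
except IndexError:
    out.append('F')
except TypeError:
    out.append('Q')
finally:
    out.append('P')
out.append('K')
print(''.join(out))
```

Execution trace: 'A' (try body) → 'F' (except IndexError) → 'P' (finally) → 'K' (after the try/except). Output: AFPK

Answer: AFPK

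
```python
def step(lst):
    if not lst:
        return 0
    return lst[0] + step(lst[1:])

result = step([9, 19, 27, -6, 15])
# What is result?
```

9 + 19 + 27 + (-6) + 15 + 0 = 64

Answer: 64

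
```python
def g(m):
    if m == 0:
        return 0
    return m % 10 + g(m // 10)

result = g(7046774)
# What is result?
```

Sum of digits of 7046774: 4 + 7 + 7 + 6 + 4 + 0 + 7 = 35

Answer: 35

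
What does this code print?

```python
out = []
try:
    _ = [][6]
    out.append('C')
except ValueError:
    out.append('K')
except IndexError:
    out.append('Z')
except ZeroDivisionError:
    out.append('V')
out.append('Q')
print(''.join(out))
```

Execution trace: 'Z' (except IndexError) → 'Q' (after the try/except). Output: ZQ

Answer: ZQ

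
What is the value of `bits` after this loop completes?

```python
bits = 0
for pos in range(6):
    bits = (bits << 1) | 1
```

Build 6 consecutive 1-bits: 0b111111
`bits` takes the values: 0 → 1 → 3 → 7 → 15 → 31 → 63

Answer: 63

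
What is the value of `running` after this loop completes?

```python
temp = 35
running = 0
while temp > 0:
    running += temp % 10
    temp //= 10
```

Sum digits of 35
`running` takes the values: 0 → 5 → 8

Answer: 8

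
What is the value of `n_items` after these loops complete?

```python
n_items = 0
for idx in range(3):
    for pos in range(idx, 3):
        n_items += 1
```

Upper triangle: 3 + 2 + ... + 1
`n_items` takes the values: 0 → 1 → 2 → 3 → 4 → 5 → 6

Answer: 6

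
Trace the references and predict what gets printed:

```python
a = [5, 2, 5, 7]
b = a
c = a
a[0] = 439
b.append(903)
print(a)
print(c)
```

Key concept: multiple aliases.
Step by step:
`a = [5, 2, 5, 7]` → a = [5, 2, 5, 7]
`b = a` → b = [5, 2, 5, 7] (same object as a)
`c = a` → c = [5, 2, 5, 7] (same object as a, b)
`a[0] = 439` → a = [439, 2, 5, 7] (same object as b, c); b = [439, 2, 5, 7] (same object as a, c); c = [439, 2, 5, 7] (same object as a, b)
`b.append(903)` → a = [439, 2, 5, 7, 903] (same object as b, c); b = [439, 2, 5, 7, 903] (same object as a, c); c = [439, 2, 5, 7, 903] (same object as a, b)
`print(a)` → prints [439, 2, 5, 7, 903]
`print(c)` → prints [439, 2, 5, 7, 903]

Answer:
[439, 2, 5, 7, 903]
[439, 2, 5, 7, 903]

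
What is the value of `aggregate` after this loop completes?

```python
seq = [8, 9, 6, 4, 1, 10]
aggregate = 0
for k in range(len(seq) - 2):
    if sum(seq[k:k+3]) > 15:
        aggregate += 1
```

Count windows with sum > 15
`aggregate` takes the values: 0 → 1 → 2

Answer: 2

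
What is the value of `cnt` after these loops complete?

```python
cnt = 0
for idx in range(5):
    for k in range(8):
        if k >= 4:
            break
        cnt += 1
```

Inner breaks at 4, outer runs 5 times
`cnt` takes the values: 0 → 1 → 2 → 3 → 4 → 5 → 6 → 7 → 8 → 9 → 10 → 11 → 12 → 13 → 14 → 15 → 16 → 17 → 18 → 19 → 20

Answer: 20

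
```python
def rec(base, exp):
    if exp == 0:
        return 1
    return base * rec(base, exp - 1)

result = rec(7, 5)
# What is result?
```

rec(7, 5) = 7 * 7 * 7 * 7 * 7 = 16807

Answer: 16807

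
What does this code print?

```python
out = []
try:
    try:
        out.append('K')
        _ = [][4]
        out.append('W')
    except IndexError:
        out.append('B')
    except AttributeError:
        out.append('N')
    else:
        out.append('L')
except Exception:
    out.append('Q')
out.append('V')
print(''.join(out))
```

Execution trace: 'K' (inner try body) → 'B' (inner except IndexError) → 'V' (after the try/except). Output: KBV

Answer: KBV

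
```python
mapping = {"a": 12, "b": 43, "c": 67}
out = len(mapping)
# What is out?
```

Trace:
`mapping = {"a": 12, "b": 43, "c": 67}` → mapping = {'a': 12, 'b': 43, 'c': 67}
`out = len(mapping)` → out = 3
So out = 3

Answer: 3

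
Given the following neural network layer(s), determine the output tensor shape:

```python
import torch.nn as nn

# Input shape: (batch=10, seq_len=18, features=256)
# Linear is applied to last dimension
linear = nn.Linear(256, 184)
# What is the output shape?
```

Input: (10, 18, 256) -> Output: (10, 18, 184)

Answer: (10, 18, 184)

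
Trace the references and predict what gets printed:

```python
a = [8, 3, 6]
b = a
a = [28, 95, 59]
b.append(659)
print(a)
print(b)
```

Key concept: rebinding vs mutation: a is rebound to a new list, b still points at the original.
Step by step:
`a = [8, 3, 6]` → a = [8, 3, 6]
`b = a` → b = [8, 3, 6] (same object as a)
`a = [28, 95, 59]` → a = [28, 95, 59]
`b.append(659)` → b = [8, 3, 6, 659]
`print(a)` → prints [28, 95, 59]
`print(b)` → prints [8, 3, 6, 659]

Answer:
[28, 95, 59]
[8, 3, 6, 659]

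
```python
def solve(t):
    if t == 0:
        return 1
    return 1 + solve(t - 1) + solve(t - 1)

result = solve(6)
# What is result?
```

solve(t) = 1 + 2·solve(t-1), solve(0)=1. Closed form: (1+1)·2^6 - 1 = 127.

Answer: 127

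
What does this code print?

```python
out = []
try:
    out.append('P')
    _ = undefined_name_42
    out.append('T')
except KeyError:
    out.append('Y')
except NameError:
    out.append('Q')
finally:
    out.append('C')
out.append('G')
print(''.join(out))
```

Execution trace: 'P' (try body) → 'Q' (except NameError) → 'C' (finally) → 'G' (after the try/except). Output: PQCG

Answer: PQCG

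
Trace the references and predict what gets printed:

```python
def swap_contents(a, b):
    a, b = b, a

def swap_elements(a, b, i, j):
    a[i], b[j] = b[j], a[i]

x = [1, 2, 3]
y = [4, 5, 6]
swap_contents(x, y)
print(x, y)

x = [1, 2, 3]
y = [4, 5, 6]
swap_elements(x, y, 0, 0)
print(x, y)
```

Key concept: parameter rebinding vs mutation.
Step by step:
`x = [1, 2, 3]` → x = [1, 2, 3]
`y = [4, 5, 6]` → y = [4, 5, 6]
`swap_contents(x, y)` → no visible change to tracked variables
`print(x, y)` → prints [1, 2, 3] [4, 5, 6]
`x = [1, 2, 3]` → x = [1, 2, 3]
`y = [4, 5, 6]` → y = [4, 5, 6]
`swap_elements(x, y, 0, 0)` → x = [4, 2, 3]; y = [1, 5, 6]
`print(x, y)` → prints [4, 2, 3] [1, 5, 6]

Answer:
[1, 2, 3] [4, 5, 6]
[4, 2, 3] [1, 5, 6]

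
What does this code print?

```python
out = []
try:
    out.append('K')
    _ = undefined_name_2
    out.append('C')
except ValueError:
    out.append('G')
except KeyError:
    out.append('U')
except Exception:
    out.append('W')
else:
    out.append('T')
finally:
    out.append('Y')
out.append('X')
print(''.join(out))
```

Execution trace: 'K' (try body) → 'W' (except Exception) → 'Y' (finally) → 'X' (after the try/except). Output: KWYX

Answer: KWYX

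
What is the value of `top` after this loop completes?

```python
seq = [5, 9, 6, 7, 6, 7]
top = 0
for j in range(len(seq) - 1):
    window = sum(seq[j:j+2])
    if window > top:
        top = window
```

Max sum of 2-element window in [5, 9, 6, 7, 6, 7]
`top` takes the values: 0 → 14 → 15

Answer: 15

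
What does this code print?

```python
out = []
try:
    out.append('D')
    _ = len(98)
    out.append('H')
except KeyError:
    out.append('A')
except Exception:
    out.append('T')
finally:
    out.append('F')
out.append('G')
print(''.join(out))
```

Execution trace: 'D' (try body) → 'T' (except Exception) → 'F' (finally) → 'G' (after the try/except). Output: DTFG

Answer: DTFG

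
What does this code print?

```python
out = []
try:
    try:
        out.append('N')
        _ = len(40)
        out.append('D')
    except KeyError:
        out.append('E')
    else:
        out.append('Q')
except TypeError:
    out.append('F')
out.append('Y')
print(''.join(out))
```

Execution trace: 'N' (try body) → 'F' (outer except TypeError) → 'Y' (after the try/except). Output: NFY

Answer: NFY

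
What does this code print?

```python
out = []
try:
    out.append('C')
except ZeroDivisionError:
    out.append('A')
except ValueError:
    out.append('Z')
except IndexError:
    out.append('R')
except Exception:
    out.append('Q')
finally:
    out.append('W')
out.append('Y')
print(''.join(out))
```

Execution trace: 'C' (try body, no exception) → 'W' (finally) → 'Y' (after the try/except). Output: CWY

Answer: CWY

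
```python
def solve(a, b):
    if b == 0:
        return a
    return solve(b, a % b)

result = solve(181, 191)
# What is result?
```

solve(181, 191) -> solve(191, 181) -> solve(181, 10) -> solve(10, 1) -> solve(1, 0) -> 1

Answer: 1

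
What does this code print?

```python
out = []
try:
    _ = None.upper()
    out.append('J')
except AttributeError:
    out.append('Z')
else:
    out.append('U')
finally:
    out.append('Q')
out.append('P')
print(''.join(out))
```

Execution trace: 'Z' (except AttributeError) → 'Q' (finally) → 'P' (after the try/except). Output: ZQP

Answer: ZQP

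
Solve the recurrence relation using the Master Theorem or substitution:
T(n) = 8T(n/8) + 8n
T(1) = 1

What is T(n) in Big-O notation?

By Master Theorem: a=8, b=8, f(n)=8n. Since log_8(8) = 1 and f(n) = Θ(n^1), Case 2 applies. T(n) = O(n log n).

Answer: O(n log n)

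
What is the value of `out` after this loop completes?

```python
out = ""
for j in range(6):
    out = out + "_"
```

Repeat '_' 6 times
`out` takes the values: "" → "_" → "__" → "___" → "____" → "_____" → "______"

Answer: "______"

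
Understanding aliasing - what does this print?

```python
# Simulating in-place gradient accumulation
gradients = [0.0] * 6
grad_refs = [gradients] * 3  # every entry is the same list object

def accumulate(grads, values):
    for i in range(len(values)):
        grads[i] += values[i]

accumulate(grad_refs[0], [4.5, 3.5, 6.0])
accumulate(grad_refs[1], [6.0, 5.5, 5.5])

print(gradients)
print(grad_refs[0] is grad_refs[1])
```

Key concept: gradient accumulation aliasing.
Step by step:
`gradients = [0.0] * 6` → gradients = [0.0, 0.0, 0.0, 0.0, 0.0, 0.0]
`grad_refs = [gradients] * 3` → grad_refs = [[0.0, 0.0, 0.0, 0.0, 0.0, 0.0], [0.0, 0.0, 0.0, 0.0, 0.0, 0.0], [0.0, 0.0, 0.0, 0.0, 0.0, 0.0]]
`accumulate(grad_refs[0], [4.5, 3.5, 6.0])` → gradients = [4.5, 3.5, 6.0, 0.0, 0.0, 0.0]; grad_refs = [[4.5, 3.5, 6.0, 0.0, 0.0, 0.0], [4.5, 3.5, 6.0, 0.0, 0.0, 0.0], [4.5, 3.5, 6.0, 0.0, 0.0, 0.0]]
`accumulate(grad_refs[1], [6.0, 5.5, 5.5])` → gradients = [10.5, 9.0, 11.5, 0.0, 0.0, 0.0]; grad_refs = [[10.5, 9.0, 11.5, 0.0, 0.0, 0.0], [10.5, 9.0, 11.5, 0.0, 0.0, 0.0], [10.5, 9.0, 11.5, 0.0, 0.0, 0.0]]
`print(gradients)` → prints [10.5, 9.0, 11.5, 0.0, 0.0, 0.0]
`print(grad_refs[0] is grad_refs[1])` → prints True

Answer:
[10.5, 9.0, 11.5, 0.0, 0.0, 0.0]
True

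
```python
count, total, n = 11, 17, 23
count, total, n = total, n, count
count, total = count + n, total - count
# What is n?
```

Trace:
`count, total, n = 11, 17, 23` → count = 11; total = 17; n = 23
`count, total, n = total, n, count` → count = 17; total = 23; n = 11
`count, total = count + n, total - count` → count = 28; total = 6
So n = 11

Answer: 11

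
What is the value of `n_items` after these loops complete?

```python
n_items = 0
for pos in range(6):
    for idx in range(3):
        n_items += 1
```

6 * 3 = 18
`n_items` takes the values: 0 → 1 → 2 → 3 → 4 → 5 → 6 → 7 → 8 → 9 → 10 → 11 → 12 → 13 → 14 → 15 → 16 → 17 → 18

Answer: 18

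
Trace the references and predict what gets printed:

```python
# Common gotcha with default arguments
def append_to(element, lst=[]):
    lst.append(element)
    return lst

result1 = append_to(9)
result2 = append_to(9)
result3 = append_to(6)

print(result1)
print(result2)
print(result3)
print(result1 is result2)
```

Key concept: mutable default argument gotcha.
Step by step:
`result1 = append_to(9)` → result1 = [9]
`result2 = append_to(9)` → result1 = [9, 9] (same object as result2); result2 = [9, 9] (same object as result1)
`result3 = append_to(6)` → result1 = [9, 9, 6] (same object as result2, result3); result2 = [9, 9, 6] (same object as result1, result3); result3 = [9, 9, 6] (same object as result1, result2)
`print(result1)` → prints [9, 9, 6]
`print(result2)` → prints [9, 9, 6]
`print(result3)` → prints [9, 9, 6]
`print(result1 is result2)` → prints True

Answer:
[9, 9, 6]
[9, 9, 6]
[9, 9, 6]
True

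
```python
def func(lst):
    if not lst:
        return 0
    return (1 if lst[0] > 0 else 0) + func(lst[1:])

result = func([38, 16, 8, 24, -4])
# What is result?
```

Count of positive elements in [38, 16, 8, 24, -4] = 4

Answer: 4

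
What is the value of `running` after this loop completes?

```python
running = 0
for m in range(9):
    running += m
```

Sum of 0 to 8 = 36
`running` takes the values: 0 → 1 → 3 → 6 → 10 → 15 → 21 → 28 → 36

Answer: 36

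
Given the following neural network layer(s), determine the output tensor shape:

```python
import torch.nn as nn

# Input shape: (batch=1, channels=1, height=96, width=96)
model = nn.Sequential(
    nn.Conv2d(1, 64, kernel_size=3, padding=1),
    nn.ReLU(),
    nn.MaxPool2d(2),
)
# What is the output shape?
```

Input: (1, 1, 96, 96) -> after Conv2d: (1, 64, 96, 96) -> after ReLU: (1, 64, 96, 96) -> Output: (1, 64, 48, 48)

Answer: (1, 64, 48, 48)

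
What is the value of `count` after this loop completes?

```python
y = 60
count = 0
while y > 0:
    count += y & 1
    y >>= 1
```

Count set bits in 60 (binary: 0b111100)
`count` takes the values: 0 → 1 → 2 → 3 → 4

Answer: 4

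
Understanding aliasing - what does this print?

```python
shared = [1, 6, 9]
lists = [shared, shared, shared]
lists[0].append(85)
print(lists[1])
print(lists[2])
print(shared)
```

Key concept: list of same reference.
Step by step:
`shared = [1, 6, 9]` → shared = [1, 6, 9]
`lists = [shared, shared, shared]` → lists = [[1, 6, 9], [1, 6, 9], [1, 6, 9]]
`lists[0].append(85)` → shared = [1, 6, 9, 85]; lists = [[1, 6, 9, 85], [1, 6, 9, 85], [1, 6, 9, 85]]
`print(lists[1])` → prints [1, 6, 9, 85]
`print(lists[2])` → prints [1, 6, 9, 85]
`print(shared)` → prints [1, 6, 9, 85]

Answer:
[1, 6, 9, 85]
[1, 6, 9, 85]
[1, 6, 9, 85]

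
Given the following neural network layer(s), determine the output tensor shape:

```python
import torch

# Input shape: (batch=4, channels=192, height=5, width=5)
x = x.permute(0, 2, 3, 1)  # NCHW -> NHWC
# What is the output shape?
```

Input: (4, 192, 5, 5) -> Output: (4, 5, 5, 192)

Answer: (4, 5, 5, 192)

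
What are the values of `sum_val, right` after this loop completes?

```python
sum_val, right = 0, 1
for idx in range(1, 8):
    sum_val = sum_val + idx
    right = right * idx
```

Sum and factorial of 1 to 7
`sum_val, right` takes the values: (0, 1) → (1, 1) → (3, 1) → (3, 2) → (6, 2) → (6, 6) → (10, 6) → (10, 24) → (15, 24) → (15, 120) → (21, 120) → (21, 720) → (28, 720) → (28, 5040)

Answer: 28, 5040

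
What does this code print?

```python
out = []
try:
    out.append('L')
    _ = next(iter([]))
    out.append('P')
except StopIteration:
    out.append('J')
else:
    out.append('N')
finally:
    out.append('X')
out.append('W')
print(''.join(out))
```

Execution trace: 'L' (try body) → 'J' (except StopIteration) → 'X' (finally) → 'W' (after the try/except). Output: LJXW

Answer: LJXW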